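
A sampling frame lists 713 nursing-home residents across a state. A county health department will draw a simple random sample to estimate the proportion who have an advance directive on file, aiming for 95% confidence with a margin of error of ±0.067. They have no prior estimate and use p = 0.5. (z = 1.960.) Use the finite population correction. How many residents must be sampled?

Unadjusted: n₀ = 1.960² × 0.50 × 0.50 / 0.067² ≈ 213.95, so n₀ = 214.
Finite population correction with N = 713: n = n₀ / (1 + (n₀−1)/N) = 214 / (1 + 213/713) = 214 / 1.2987 ≈ 164.78.
Rounding up, n = 165.

165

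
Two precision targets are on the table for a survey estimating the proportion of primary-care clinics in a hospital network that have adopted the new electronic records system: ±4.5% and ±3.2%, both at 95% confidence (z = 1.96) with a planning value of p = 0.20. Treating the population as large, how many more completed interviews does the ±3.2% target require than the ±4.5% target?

At ±4.5%: n = 1.96² × 0.1600 / 0.045² ≈ 303.53 → 304.
At ±3.2%: n = 1.96² × 0.1600 / 0.032² ≈ 600.25 → 601.
Additional respondents: 601 − 304 = 297.

297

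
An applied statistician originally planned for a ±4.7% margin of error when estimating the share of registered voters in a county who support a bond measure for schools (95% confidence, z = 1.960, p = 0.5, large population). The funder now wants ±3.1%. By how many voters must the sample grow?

565

At ±4.7%: n = 1.960² × 0.2500 / 0.047² ≈ 434.77 → 435.
At ±3.1%: n = 1.960² × 0.2500 / 0.031² ≈ 999.38 → 1000.
Additional respondents: 1000 − 435 = 565.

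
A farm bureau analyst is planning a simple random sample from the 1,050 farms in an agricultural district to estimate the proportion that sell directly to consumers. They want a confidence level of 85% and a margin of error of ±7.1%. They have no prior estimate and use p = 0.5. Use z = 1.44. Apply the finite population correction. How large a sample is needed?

Unadjusted: n₀ = 1.44² × 0.50 × 0.50 / 0.071² ≈ 102.84, so n₀ = 103.
Finite population correction with N = 1,050: n = n₀ / (1 + (n₀−1)/N) = 103 / (1 + 102/1050) = 103 / 1.0971 ≈ 93.88.
Rounding up, n = 94.

94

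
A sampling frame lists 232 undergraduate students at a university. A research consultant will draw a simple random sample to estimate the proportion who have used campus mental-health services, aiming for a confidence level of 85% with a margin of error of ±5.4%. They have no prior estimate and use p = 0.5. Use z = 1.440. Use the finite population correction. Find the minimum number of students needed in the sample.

101

Unadjusted: n₀ = 1.440² × 0.50 × 0.50 / 0.054² ≈ 177.78, so n₀ = 178.
Finite population correction with N = 232: n = n₀ / (1 + (n₀−1)/N) = 178 / (1 + 177/232) = 178 / 1.7629 ≈ 100.97.
Rounding up, n = 101.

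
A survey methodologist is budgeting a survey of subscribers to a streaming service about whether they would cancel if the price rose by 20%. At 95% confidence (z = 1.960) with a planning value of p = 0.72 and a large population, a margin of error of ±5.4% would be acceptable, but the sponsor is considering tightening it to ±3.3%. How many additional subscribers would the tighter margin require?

446

At ±5.4%: n = 1.960² × 0.2016 / 0.054² ≈ 265.59 → 266.
At ±3.3%: n = 1.960² × 0.2016 / 0.033² ≈ 711.17 → 712.
Additional respondents: 712 − 266 = 446.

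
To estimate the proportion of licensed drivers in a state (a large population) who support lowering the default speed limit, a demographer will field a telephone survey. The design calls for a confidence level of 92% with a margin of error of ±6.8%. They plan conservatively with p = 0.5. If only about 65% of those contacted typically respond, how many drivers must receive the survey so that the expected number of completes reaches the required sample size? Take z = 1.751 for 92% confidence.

Completed interviews needed: n₀ = 1.751² × 0.2500 / 0.068² ≈ 165.77 → 166.
At a 65% response rate, contacts needed = 166 / 0.65 ≈ 255.38 → 256.

256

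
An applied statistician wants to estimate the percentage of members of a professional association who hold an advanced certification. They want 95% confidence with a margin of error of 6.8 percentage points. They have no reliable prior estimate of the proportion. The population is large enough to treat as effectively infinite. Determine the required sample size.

For 95% confidence, z = 1.96.
With no prior estimate, use p = 0.5, giving p(1−p) = 0.25.
n = z²·p(1−p)/E² = 1.96² × 0.2500 / 0.068² = 3.8416 × 0.2500 / 0.004624 ≈ 207.70.
Rounding up gives n = 208.

208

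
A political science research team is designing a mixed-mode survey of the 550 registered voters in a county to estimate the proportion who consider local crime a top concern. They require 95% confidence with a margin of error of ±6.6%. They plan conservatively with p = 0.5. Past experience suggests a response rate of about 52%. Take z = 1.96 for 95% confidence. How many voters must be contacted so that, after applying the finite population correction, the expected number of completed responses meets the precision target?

Completed interviews needed (unadjusted): n₀ = 1.96² × 0.2500 / 0.066² ≈ 220.48 → 221.
FPC for N = 550: n = 221 / (1 + 220/550) = 221 / 1.4000 ≈ 157.86 → 158.
At a 52% response rate, contacts needed = 158 / 0.52 ≈ 303.85 → 304.

304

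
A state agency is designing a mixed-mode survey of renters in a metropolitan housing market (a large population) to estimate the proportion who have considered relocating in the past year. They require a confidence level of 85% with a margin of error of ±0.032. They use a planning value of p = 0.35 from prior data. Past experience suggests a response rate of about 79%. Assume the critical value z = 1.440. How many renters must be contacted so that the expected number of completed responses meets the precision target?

Completed interviews needed: n₀ = 1.440² × 0.2275 / 0.032² ≈ 460.69 → 461.
At a 79% response rate, contacts needed = 461 / 0.79 ≈ 583.54 → 584.

584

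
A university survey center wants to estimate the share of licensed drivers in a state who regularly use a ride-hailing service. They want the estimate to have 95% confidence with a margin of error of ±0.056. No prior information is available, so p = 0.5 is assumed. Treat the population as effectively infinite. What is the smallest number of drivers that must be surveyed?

For 95% confidence, z = 1.960.
With p = 0.5, p(1−p) = 0.25.
n = z²·p(1−p)/E² = 1.960² × 0.2500 / 0.056² = 3.8416 × 0.2500 / 0.003136 ≈ 306.25.
Rounding up gives n = 307.

307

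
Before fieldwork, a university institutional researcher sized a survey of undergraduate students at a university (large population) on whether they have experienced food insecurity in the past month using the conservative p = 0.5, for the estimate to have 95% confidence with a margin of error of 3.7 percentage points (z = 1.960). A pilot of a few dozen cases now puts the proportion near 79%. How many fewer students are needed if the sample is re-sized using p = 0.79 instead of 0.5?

Conservative (p = 0.5): n = 1.960² × 0.25 / 0.037² ≈ 701.53 → 702.
Using p = 0.79: p(1−p) = 0.1659, so n = 1.960² × 0.1659 / 0.037² ≈ 465.54 → 466.
Reduction: 702 − 466 = 236.

236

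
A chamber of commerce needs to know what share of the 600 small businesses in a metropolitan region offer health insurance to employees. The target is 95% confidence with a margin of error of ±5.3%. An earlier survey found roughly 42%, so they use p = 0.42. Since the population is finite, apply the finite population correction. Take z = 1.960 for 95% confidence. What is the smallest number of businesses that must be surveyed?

215

Unadjusted: n₀ = 1.960² × 0.42 × 0.58 / 0.053² ≈ 333.15, so n₀ = 334.
Finite population correction with N = 600: n = n₀ / (1 + (n₀−1)/N) = 334 / (1 + 333/600) = 334 / 1.5550 ≈ 214.79.
Rounding up, n = 215.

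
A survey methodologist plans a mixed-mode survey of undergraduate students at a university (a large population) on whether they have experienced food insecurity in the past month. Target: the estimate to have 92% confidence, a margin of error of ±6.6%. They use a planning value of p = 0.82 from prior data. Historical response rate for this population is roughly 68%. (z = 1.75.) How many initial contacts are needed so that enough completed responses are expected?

153

Completed interviews needed: n₀ = 1.75² × 0.1476 / 0.066² ≈ 103.77 → 104.
At a 68% response rate, contacts needed = 104 / 0.68 ≈ 152.94 → 153.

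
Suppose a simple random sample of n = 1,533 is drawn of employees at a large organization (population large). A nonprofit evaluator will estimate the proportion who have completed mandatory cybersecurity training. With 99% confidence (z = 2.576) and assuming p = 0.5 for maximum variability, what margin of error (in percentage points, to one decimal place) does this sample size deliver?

SE(p̂) = √[p(1−p)/n] = √[0.2500/1533] = 0.01277.
E = z × SE = 2.576 × 0.01277 = 0.03290, or 3.3 percentage points.

3.3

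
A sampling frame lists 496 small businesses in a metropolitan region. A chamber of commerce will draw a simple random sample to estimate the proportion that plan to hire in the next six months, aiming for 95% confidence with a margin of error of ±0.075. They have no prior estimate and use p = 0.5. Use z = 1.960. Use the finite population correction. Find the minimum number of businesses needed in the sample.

Unadjusted: n₀ = 1.960² × 0.50 × 0.50 / 0.075² ≈ 170.74, so n₀ = 171.
Finite population correction with N = 496: n = n₀ / (1 + (n₀−1)/N) = 171 / (1 + 170/496) = 171 / 1.3427 ≈ 127.35.
Rounding up, n = 128.

128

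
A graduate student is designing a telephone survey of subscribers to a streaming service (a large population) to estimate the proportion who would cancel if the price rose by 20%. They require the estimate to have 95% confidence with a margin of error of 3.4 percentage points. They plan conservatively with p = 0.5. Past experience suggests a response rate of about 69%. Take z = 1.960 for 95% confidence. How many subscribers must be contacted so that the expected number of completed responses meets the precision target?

1205

Completed interviews needed: n₀ = 1.960² × 0.2500 / 0.034² ≈ 830.80 → 831.
At a 69% response rate, contacts needed = 831 / 0.69 ≈ 1204.35 → 1205.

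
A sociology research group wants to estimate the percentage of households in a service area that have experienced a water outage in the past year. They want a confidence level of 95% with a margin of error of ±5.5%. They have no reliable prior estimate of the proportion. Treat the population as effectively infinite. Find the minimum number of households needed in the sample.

For 95% confidence, z = 1.960.
With no prior estimate, use p = 0.5, giving p(1−p) = 0.25.
n = z²·p(1−p)/E² = 1.960² × 0.2500 / 0.055² = 3.8416 × 0.2500 / 0.003025 ≈ 317.49.
Rounding up gives n = 318.

318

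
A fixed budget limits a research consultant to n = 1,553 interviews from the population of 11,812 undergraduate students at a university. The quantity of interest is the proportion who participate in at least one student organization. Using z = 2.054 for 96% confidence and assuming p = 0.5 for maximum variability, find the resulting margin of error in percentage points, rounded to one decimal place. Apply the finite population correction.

2.4

Finite-population factor: (N−n)/(N−1) = (11812−1553)/(11812−1) = 0.8686.
SE(p̂) = √[p(1−p)/n · (N−n)/(N−1)] = √[0.2500/1553 × 0.8686] = 0.01182.
E = z × SE = 2.054 × 0.01182 = 0.02429 ≈ 2.4 percentage points.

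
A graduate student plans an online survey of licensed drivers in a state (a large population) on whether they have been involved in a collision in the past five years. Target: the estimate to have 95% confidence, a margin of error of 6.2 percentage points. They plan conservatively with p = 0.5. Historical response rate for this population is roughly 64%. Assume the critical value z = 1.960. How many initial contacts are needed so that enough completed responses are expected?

391

Completed interviews needed: n₀ = 1.960² × 0.2500 / 0.062² ≈ 249.84 → 250.
At a 64% response rate, contacts needed = 250 / 0.64 ≈ 390.62 → 391.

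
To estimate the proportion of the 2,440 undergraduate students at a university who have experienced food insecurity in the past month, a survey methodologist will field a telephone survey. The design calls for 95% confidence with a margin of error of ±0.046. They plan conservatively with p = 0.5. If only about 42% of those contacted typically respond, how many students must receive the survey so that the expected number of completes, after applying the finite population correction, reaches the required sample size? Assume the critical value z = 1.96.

Completed interviews needed (unadjusted): n₀ = 1.96² × 0.2500 / 0.046² ≈ 453.88 → 454.
FPC for N = 2,440: n = 454 / (1 + 453/2440) = 454 / 1.1857 ≈ 382.91 → 383.
At a 42% response rate, contacts needed = 383 / 0.42 ≈ 911.90 → 912.

912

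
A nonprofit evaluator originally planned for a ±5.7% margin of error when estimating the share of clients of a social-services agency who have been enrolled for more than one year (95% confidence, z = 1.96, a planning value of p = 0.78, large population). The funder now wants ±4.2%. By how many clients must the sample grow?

171

At ±5.7%: n = 1.96² × 0.1716 / 0.057² ≈ 202.90 → 203.
At ±4.2%: n = 1.96² × 0.1716 / 0.042² ≈ 373.71 → 374.
Additional respondents: 374 − 203 = 171.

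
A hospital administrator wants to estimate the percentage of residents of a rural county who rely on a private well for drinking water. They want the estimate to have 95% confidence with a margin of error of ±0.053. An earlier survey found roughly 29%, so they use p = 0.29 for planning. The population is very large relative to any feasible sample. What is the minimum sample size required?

282

For 95% confidence, z = 1.960.
With p = 0.29, p(1−p) = 0.2059.
n = z²·p(1−p)/E² = 1.960² × 0.2059 / 0.053² = 3.8416 × 0.2059 / 0.002809 ≈ 281.59.
Rounding up gives n = 282.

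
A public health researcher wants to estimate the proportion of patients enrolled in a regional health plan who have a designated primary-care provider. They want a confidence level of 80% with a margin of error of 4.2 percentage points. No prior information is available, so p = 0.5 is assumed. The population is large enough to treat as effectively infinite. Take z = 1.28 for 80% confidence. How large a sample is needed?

233

With p = 0.5, p(1−p) = 0.25.
n = z²·p(1−p)/E² = 1.28² × 0.2500 / 0.042² = 1.6384 × 0.2500 / 0.001764 ≈ 232.20.
Rounding up gives n = 233.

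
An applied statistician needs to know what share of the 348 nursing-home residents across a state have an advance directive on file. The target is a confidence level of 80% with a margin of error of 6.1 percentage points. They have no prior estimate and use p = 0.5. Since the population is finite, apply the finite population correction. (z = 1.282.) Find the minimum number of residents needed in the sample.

85

Unadjusted: n₀ = 1.282² × 0.50 × 0.50 / 0.061² ≈ 110.42, so n₀ = 111.
Finite population correction with N = 348: n = n₀ / (1 + (n₀−1)/N) = 111 / (1 + 110/348) = 111 / 1.3161 ≈ 84.34.
Rounding up, n = 85.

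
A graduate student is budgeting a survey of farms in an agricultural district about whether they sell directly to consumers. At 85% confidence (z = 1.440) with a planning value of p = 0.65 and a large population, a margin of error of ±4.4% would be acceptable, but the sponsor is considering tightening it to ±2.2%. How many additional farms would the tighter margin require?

At ±4.4%: n = 1.440² × 0.2275 / 0.044² ≈ 243.67 → 244.
At ±2.2%: n = 1.440² × 0.2275 / 0.022² ≈ 974.68 → 975.
Additional respondents: 975 − 244 = 731.

731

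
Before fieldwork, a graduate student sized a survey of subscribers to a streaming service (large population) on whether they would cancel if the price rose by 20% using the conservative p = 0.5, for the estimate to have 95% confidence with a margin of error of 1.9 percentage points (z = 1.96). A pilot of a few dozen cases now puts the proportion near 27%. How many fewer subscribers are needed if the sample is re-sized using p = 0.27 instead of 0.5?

563

Conservative (p = 0.5): n = 1.96² × 0.25 / 0.019² ≈ 2660.39 → 2661.
Using p = 0.27: p(1−p) = 0.1971, so n = 1.96² × 0.1971 / 0.019² ≈ 2097.45 → 2098.
Reduction: 2661 − 2098 = 563.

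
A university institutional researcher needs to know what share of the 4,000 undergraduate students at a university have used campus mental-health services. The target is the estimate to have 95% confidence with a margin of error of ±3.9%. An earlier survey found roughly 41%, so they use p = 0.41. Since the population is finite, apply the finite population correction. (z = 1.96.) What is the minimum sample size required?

Unadjusted: n₀ = 1.96² × 0.41 × 0.59 / 0.039² ≈ 610.97, so n₀ = 611.
Finite population correction with N = 4,000: n = n₀ / (1 + (n₀−1)/N) = 611 / (1 + 610/4000) = 611 / 1.1525 ≈ 530.15.
Rounding up, n = 531.

531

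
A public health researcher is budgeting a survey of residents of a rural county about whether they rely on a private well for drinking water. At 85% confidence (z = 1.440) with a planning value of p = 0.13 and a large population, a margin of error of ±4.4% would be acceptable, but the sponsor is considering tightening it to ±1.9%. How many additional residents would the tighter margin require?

528

At ±4.4%: n = 1.440² × 0.1131 / 0.044² ≈ 121.14 → 122.
At ±1.9%: n = 1.440² × 0.1131 / 0.019² ≈ 649.65 → 650.
Additional respondents: 650 − 122 = 528.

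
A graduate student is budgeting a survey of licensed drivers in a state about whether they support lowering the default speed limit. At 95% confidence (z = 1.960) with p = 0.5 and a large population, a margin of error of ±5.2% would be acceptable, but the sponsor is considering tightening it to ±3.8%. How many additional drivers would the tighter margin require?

At ±5.2%: n = 1.960² × 0.2500 / 0.052² ≈ 355.18 → 356.
At ±3.8%: n = 1.960² × 0.2500 / 0.038² ≈ 665.10 → 666.
Additional respondents: 666 − 356 = 310.

310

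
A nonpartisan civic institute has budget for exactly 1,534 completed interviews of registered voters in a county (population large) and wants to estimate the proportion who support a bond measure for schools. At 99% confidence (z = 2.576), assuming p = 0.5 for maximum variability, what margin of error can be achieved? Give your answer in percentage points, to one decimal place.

SE(p̂) = √[p(1−p)/n] = √[0.2500/1534] = 0.01277.
E = z × SE = 2.576 × 0.01277 = 0.03289, or 3.3 percentage points.

3.3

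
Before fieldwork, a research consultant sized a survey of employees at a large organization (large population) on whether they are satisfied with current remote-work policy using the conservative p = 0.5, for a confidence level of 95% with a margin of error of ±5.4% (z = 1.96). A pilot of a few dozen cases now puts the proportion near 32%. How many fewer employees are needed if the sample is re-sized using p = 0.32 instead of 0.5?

Conservative (p = 0.5): n = 1.96² × 0.25 / 0.054² ≈ 329.36 → 330.
Using p = 0.32: p(1−p) = 0.2176, so n = 1.96² × 0.2176 / 0.054² ≈ 286.67 → 287.
Reduction: 330 − 287 = 43.

43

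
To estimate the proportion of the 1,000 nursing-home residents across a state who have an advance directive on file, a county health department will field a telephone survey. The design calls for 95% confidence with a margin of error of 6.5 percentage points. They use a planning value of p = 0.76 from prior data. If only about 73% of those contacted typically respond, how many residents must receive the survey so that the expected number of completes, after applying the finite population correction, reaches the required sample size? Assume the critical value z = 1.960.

Completed interviews needed (unadjusted): n₀ = 1.960² × 0.1824 / 0.065² ≈ 165.85 → 166.
FPC for N = 1,000: n = 166 / (1 + 165/1000) = 166 / 1.1650 ≈ 142.49 → 143.
At a 73% response rate, contacts needed = 143 / 0.73 ≈ 195.89 → 196.

196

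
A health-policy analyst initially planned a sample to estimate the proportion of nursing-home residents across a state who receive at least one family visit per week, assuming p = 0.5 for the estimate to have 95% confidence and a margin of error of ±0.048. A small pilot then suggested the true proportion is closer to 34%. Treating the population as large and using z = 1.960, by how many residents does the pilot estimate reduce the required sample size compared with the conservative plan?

Conservative (p = 0.5): n = 1.960² × 0.25 / 0.048² ≈ 416.84 → 417.
Using p = 0.34: p(1−p) = 0.2244, so n = 1.960² × 0.2244 / 0.048² ≈ 374.16 → 375.
Reduction: 417 − 375 = 42.

42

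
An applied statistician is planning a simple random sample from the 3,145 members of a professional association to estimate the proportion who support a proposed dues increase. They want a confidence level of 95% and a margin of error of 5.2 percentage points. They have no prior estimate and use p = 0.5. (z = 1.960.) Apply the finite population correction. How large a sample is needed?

320

Unadjusted: n₀ = 1.960² × 0.50 × 0.50 / 0.052² ≈ 355.18, so n₀ = 356.
Finite population correction with N = 3,145: n = n₀ / (1 + (n₀−1)/N) = 356 / (1 + 355/3145) = 356 / 1.1129 ≈ 319.89.
Rounding up, n = 320.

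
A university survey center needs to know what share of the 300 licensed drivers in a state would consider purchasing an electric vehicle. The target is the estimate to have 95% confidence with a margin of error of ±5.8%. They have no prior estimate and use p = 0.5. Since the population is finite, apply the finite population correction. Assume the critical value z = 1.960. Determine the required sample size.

147

Unadjusted: n₀ = 1.960² × 0.50 × 0.50 / 0.058² ≈ 285.49, so n₀ = 286.
Finite population correction with N = 300: n = n₀ / (1 + (n₀−1)/N) = 286 / (1 + 285/300) = 286 / 1.9500 ≈ 146.67.
Rounding up, n = 147.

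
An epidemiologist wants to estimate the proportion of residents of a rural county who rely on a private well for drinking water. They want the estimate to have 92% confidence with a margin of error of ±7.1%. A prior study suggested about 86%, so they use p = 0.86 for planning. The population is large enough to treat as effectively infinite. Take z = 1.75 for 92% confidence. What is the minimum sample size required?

74

With p = 0.86, p(1−p) = 0.1204.
n = z²·p(1−p)/E² = 1.75² × 0.1204 / 0.071² = 3.0625 × 0.1204 / 0.005041 ≈ 73.15.
Rounding up gives n = 74.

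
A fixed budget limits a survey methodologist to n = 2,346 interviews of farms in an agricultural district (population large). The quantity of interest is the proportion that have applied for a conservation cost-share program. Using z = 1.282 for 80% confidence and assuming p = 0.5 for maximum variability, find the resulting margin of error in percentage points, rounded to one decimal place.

SE(p̂) = √[p(1−p)/n] = √[0.2500/2346] = 0.01032.
E = z × SE = 1.282 × 0.01032 = 0.01323, or 1.3 percentage points.

1.3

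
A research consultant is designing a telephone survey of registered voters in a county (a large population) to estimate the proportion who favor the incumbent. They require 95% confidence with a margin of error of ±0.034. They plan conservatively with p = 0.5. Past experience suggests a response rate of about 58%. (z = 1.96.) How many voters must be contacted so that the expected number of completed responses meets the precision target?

1433

Completed interviews needed: n₀ = 1.96² × 0.2500 / 0.034² ≈ 830.80 → 831.
At a 58% response rate, contacts needed = 831 / 0.58 ≈ 1432.76 → 1433.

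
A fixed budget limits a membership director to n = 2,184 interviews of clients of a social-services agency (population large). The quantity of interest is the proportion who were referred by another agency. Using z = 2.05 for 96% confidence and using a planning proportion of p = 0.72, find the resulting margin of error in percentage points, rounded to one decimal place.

2.0

SE(p̂) = √[p(1−p)/n] = √[0.2016/2184] = 0.00961.
E = z × SE = 2.05 × 0.00961 = 0.01970, or 2.0 percentage points.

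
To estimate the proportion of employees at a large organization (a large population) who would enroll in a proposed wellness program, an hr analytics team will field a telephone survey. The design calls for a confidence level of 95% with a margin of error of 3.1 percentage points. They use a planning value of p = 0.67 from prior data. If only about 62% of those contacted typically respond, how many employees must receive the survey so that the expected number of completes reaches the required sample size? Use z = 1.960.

1426

Completed interviews needed: n₀ = 1.960² × 0.2211 / 0.031² ≈ 883.85 → 884.
At a 62% response rate, contacts needed = 884 / 0.62 ≈ 1425.81 → 1426.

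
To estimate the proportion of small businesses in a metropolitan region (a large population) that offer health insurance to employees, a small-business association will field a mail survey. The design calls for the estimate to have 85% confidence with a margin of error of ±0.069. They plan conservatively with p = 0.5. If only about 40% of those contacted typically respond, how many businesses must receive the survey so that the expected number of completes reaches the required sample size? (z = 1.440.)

Completed interviews needed: n₀ = 1.440² × 0.2500 / 0.069² ≈ 108.88 → 109.
At a 40% response rate, contacts needed = 109 / 0.40 ≈ 272.50 → 273.

273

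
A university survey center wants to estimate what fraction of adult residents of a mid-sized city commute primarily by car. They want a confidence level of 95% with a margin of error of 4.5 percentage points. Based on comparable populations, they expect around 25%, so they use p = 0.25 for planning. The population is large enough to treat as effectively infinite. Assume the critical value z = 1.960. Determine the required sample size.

356

With p = 0.25, p(1−p) = 0.1875.
n = z²·p(1−p)/E² = 1.960² × 0.1875 / 0.045² = 3.8416 × 0.1875 / 0.002025 ≈ 355.70.
Rounding up gives n = 356.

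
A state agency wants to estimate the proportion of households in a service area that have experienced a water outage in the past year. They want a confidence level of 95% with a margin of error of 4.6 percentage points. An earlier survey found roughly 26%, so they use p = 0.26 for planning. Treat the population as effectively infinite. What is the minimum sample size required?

For 95% confidence, z = 1.96.
With p = 0.26, p(1−p) = 0.1924.
n = z²·p(1−p)/E² = 1.96² × 0.1924 / 0.046² = 3.8416 × 0.1924 / 0.002116 ≈ 349.30.
Rounding up gives n = 350.

350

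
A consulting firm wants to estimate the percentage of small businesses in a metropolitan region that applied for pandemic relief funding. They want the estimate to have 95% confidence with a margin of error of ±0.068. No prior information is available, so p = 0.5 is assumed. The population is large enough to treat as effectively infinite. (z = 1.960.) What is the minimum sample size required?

With p = 0.5, p(1−p) = 0.25.
n = z²·p(1−p)/E² = 1.960² × 0.2500 / 0.068² = 3.8416 × 0.2500 / 0.004624 ≈ 207.70.
Rounding up gives n = 208.

208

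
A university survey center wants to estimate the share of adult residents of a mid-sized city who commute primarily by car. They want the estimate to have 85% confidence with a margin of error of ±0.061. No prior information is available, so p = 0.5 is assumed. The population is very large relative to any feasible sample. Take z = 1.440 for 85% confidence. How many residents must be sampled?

With p = 0.5, p(1−p) = 0.25.
n = z²·p(1−p)/E² = 1.440² × 0.2500 / 0.061² = 2.0736 × 0.2500 / 0.003721 ≈ 139.32.
Rounding up gives n = 140.

140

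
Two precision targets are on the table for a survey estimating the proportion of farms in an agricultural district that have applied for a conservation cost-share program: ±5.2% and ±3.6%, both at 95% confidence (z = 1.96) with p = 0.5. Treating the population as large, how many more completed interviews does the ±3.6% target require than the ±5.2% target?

At ±5.2%: n = 1.96² × 0.2500 / 0.052² ≈ 355.18 → 356.
At ±3.6%: n = 1.96² × 0.2500 / 0.036² ≈ 741.05 → 742.
Additional respondents: 742 − 356 = 386.

386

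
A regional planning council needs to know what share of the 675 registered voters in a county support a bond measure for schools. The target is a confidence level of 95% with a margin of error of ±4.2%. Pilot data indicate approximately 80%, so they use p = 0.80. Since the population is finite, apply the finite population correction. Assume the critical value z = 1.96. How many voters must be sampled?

Unadjusted: n₀ = 1.96² × 0.80 × 0.20 / 0.042² ≈ 348.44, so n₀ = 349.
Finite population correction with N = 675: n = n₀ / (1 + (n₀−1)/N) = 349 / (1 + 348/675) = 349 / 1.5156 ≈ 230.28.
Rounding up, n = 231.

231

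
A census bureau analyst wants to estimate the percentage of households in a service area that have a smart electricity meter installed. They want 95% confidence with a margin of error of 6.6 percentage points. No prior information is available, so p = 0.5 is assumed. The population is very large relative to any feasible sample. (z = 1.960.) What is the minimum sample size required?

With p = 0.5, p(1−p) = 0.25.
n = z²·p(1−p)/E² = 1.960² × 0.2500 / 0.066² = 3.8416 × 0.2500 / 0.004356 ≈ 220.48.
Rounding up gives n = 221.

221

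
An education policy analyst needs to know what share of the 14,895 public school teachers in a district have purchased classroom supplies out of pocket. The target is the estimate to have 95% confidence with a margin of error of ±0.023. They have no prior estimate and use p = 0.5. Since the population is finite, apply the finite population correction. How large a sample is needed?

For 95% confidence, z = 1.960.
Unadjusted: n₀ = 1.960² × 0.50 × 0.50 / 0.023² ≈ 1815.50, so n₀ = 1816.
Finite population correction with N = 14,895: n = n₀ / (1 + (n₀−1)/N) = 1816 / (1 + 1815/14895) = 1816 / 1.1219 ≈ 1618.75.
Rounding up, n = 1619.

1619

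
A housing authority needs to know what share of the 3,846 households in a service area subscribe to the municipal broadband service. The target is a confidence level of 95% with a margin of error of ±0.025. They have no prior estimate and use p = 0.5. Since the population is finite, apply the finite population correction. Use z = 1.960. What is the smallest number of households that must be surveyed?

Unadjusted: n₀ = 1.960² × 0.50 × 0.50 / 0.025² ≈ 1536.64, so n₀ = 1537.
Finite population correction with N = 3,846: n = n₀ / (1 + (n₀−1)/N) = 1537 / (1 + 1536/3846) = 1537 / 1.3994 ≈ 1098.35.
Rounding up, n = 1099.

1099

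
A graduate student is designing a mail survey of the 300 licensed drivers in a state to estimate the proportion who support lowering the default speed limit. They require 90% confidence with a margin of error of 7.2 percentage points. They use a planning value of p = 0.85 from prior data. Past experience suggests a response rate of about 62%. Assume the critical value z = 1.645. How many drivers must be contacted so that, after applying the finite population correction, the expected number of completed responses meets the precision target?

89

Completed interviews needed (unadjusted): n₀ = 1.645² × 0.1275 / 0.072² ≈ 66.55 → 67.
FPC for N = 300: n = 67 / (1 + 66/300) = 67 / 1.2200 ≈ 54.92 → 55.
At a 62% response rate, contacts needed = 55 / 0.62 ≈ 88.71 → 89.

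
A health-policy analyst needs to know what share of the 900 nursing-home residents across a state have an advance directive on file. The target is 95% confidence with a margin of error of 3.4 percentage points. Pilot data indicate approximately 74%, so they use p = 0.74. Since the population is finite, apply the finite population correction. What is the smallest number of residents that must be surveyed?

For 95% confidence, z = 1.960.
Unadjusted: n₀ = 1.960² × 0.74 × 0.26 / 0.034² ≈ 639.38, so n₀ = 640.
Finite population correction with N = 900: n = n₀ / (1 + (n₀−1)/N) = 640 / (1 + 639/900) = 640 / 1.7100 ≈ 374.27.
Rounding up, n = 375.

375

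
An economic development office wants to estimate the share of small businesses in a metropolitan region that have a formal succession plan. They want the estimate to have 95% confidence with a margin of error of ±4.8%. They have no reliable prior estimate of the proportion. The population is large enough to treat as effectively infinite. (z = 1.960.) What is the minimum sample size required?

With no prior estimate, use p = 0.5, giving p(1−p) = 0.25.
n = z²·p(1−p)/E² = 1.960² × 0.2500 / 0.048² = 3.8416 × 0.2500 / 0.002304 ≈ 416.84.
Rounding up gives n = 417.

417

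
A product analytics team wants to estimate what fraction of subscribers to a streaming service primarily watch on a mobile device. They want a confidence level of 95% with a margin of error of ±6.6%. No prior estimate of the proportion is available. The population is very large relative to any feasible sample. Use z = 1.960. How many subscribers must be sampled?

With no prior estimate, use p = 0.5, giving p(1−p) = 0.25.
n = z²·p(1−p)/E² = 1.960² × 0.2500 / 0.066² = 3.8416 × 0.2500 / 0.004356 ≈ 220.48.
Rounding up gives n = 221.

221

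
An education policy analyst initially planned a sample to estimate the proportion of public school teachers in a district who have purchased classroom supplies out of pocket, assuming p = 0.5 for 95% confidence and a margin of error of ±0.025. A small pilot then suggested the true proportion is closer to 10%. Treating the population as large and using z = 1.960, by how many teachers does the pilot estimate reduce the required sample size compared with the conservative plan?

Conservative (p = 0.5): n = 1.960² × 0.25 / 0.025² ≈ 1536.64 → 1537.
Using p = 0.10: p(1−p) = 0.0900, so n = 1.960² × 0.0900 / 0.025² ≈ 553.19 → 554.
Reduction: 1537 − 554 = 983.

983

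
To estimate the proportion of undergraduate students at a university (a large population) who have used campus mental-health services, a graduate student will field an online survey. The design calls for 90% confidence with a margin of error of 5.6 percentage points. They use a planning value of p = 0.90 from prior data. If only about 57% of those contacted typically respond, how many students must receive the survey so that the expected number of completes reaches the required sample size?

137

For 90% confidence, z = 1.645.
Completed interviews needed: n₀ = 1.645² × 0.0900 / 0.056² ≈ 77.66 → 78.
At a 57% response rate, contacts needed = 78 / 0.57 ≈ 136.84 → 137.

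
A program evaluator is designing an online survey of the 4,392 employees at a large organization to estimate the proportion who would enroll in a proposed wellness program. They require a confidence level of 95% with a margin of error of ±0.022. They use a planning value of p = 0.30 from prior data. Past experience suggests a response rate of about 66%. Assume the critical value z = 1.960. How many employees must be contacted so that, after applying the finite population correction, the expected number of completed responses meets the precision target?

Completed interviews needed (unadjusted): n₀ = 1.960² × 0.2100 / 0.022² ≈ 1666.81 → 1667.
FPC for N = 4,392: n = 1667 / (1 + 1666/4392) = 1667 / 1.3793 ≈ 1208.56 → 1209.
At a 66% response rate, contacts needed = 1209 / 0.66 ≈ 1831.82 → 1832.

1832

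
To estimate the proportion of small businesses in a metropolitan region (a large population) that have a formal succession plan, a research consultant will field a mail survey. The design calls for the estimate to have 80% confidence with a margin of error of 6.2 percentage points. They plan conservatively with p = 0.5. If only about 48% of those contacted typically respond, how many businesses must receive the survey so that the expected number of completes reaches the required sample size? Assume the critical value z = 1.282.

Completed interviews needed: n₀ = 1.282² × 0.2500 / 0.062² ≈ 106.89 → 107.
At a 48% response rate, contacts needed = 107 / 0.48 ≈ 222.92 → 223.

223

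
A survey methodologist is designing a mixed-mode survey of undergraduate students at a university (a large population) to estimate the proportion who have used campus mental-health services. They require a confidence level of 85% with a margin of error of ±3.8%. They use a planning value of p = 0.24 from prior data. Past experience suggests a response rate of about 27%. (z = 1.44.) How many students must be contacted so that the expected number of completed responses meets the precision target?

971

Completed interviews needed: n₀ = 1.44² × 0.1824 / 0.038² ≈ 261.93 → 262.
At a 27% response rate, contacts needed = 262 / 0.27 ≈ 970.37 → 971.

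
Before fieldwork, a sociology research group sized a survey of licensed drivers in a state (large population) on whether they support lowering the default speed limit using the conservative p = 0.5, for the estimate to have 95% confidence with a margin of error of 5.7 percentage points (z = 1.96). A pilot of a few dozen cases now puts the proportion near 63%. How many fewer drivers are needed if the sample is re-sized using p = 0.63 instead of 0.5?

20

Conservative (p = 0.5): n = 1.96² × 0.25 / 0.057² ≈ 295.60 → 296.
Using p = 0.63: p(1−p) = 0.2331, so n = 1.96² × 0.2331 / 0.057² ≈ 275.62 → 276.
Reduction: 296 − 276 = 20.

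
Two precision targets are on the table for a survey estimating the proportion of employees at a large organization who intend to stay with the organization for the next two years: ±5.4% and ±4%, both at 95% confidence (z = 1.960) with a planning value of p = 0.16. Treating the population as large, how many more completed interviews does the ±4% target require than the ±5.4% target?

145

At ±5.4%: n = 1.960² × 0.1344 / 0.054² ≈ 177.06 → 178.
At ±4%: n = 1.960² × 0.1344 / 0.040² ≈ 322.69 → 323.
Additional respondents: 323 − 178 = 145.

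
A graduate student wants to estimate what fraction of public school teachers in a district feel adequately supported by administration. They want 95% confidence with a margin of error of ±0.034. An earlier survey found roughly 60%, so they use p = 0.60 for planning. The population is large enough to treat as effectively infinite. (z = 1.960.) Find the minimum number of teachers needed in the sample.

798

With p = 0.60, p(1−p) = 0.2400.
n = z²·p(1−p)/E² = 1.960² × 0.2400 / 0.034² = 3.8416 × 0.2400 / 0.001156 ≈ 797.56.
Rounding up gives n = 798.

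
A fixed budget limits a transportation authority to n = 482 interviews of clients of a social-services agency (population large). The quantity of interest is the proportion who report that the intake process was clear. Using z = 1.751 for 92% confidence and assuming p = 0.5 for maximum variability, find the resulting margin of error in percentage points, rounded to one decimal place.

4.0

SE(p̂) = √[p(1−p)/n] = √[0.2500/482] = 0.02277.
E = z × SE = 1.751 × 0.02277 = 0.03988, or 4.0 percentage points.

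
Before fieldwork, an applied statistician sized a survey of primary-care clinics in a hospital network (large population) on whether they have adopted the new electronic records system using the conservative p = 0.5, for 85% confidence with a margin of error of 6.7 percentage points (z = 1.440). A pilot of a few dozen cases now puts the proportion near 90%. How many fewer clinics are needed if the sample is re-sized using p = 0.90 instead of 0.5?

Conservative (p = 0.5): n = 1.440² × 0.25 / 0.067² ≈ 115.48 → 116.
Using p = 0.90: p(1−p) = 0.0900, so n = 1.440² × 0.0900 / 0.067² ≈ 41.57 → 42.
Reduction: 116 − 42 = 74.

74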